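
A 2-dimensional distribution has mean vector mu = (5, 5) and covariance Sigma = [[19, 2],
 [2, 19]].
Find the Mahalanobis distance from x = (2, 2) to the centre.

Step 1 — centre the observation: (x - mu) = (-3, -3).

Step 2 — invert Sigma. det(Sigma) = 19·19 - (2)² = 357.
  Sigma^{-1} = (1/det) · [[d, -b], [-b, a]] = [[0.0532, -0.0056],
 [-0.0056, 0.0532]].

Step 3 — form the quadratic (x - mu)^T · Sigma^{-1} · (x - mu):
  Sigma^{-1} · (x - mu) = (-0.1429, -0.1429).
  (x - mu)^T · [Sigma^{-1} · (x - mu)] = (-3)·(-0.1429) + (-3)·(-0.1429) = 0.8571.

Step 4 — take square root: d = √(0.8571) ≈ 0.9258.

d(x, mu) = √(0.8571) ≈ 0.9258


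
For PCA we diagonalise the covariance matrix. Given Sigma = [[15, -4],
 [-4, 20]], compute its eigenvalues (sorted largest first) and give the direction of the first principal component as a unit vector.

Step 1 — characteristic polynomial of 2×2 Sigma:
  det(Sigma - λI) = λ² - trace · λ + det = 0.
  trace = 15 + 20 = 35, det = 15·20 - (-4)² = 284.
Step 2 — discriminant:
  Δ = trace² - 4·det = 1225 - 1136 = 89.
Step 3 — eigenvalues:
  λ = (trace ± √Δ)/2 = (35 ± 9.434)/2,
  λ_1 = 22.217,  λ_2 = 12.783.

Step 4 — unit eigenvector for λ_1: solve (Sigma - λ_1 I)v = 0. First row:
  (15 - 22.217)·v_x + (-4)·v_y = 0, i.e. (-7.217)·v_x + (-4)·v_y = 0,
  so v ∝ (b, λ_1 - a) = (-4, 7.217); multiply by -1 so the first entry is positive: u = (4, -7.217).
  ||u|| = √((4)² + (-7.217)²) = √(68.085) ≈ 8.2514,
  v_1 = u/||u|| ≈ (0.4848, -0.8746) (||v_1|| = 1).

λ_1 = 22.217,  λ_2 = 12.783;  v_1 ≈ (0.4848, -0.8746)


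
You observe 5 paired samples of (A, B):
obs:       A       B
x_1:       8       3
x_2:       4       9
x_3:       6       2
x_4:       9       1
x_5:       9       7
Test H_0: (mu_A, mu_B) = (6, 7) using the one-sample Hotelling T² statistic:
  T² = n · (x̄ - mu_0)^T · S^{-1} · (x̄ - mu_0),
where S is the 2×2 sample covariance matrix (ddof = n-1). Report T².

Step 1 — sample mean vector:
  mean(A) = (8 + 4 + 6 + 9 + 9) / 5 = 36/5 = 7.2
  mean(B) = (3 + 9 + 2 + 1 + 7) / 5 = 22/5 = 4.4
  x̄ = (7.2, 4.4),  deviation x̄ - mu_0 = (7.2, 4.4) - (6, 7) = (1.2, -2.6).

Step 2 — sample covariance matrix, S[i,j] = (1/(n-1)) · Σ_k (x_{k,i} - mean_i) · (x_{k,j} - mean_j), divisor n-1 = 4:
  S[A,A] = ((0.8)·(0.8) + (-3.2)·(-3.2) + (-1.2)·(-1.2) + (1.8)·(1.8) + (1.8)·(1.8)) / 4 = 18.8/4 = 4.7
  S[A,B] = ((0.8)·(-1.4) + (-3.2)·(4.6) + (-1.2)·(-2.4) + (1.8)·(-3.4) + (1.8)·(2.6)) / 4 = -14.4/4 = -3.6
  S[B,B] = ((-1.4)·(-1.4) + (4.6)·(4.6) + (-2.4)·(-2.4) + (-3.4)·(-3.4) + (2.6)·(2.6)) / 4 = 47.2/4 = 11.8
  S = [[4.7, -3.6],
 [-3.6, 11.8]].

Step 3 — invert S. det(S) = 4.7·11.8 - (-3.6)² = 42.5.
  S^{-1} = (1/det) · [[d, -b], [-b, a]] = [[0.2776, 0.0847],
 [0.0847, 0.1106]].

Step 4 — quadratic form (x̄ - mu_0)^T · S^{-1} · (x̄ - mu_0):
  S^{-1} · (x̄ - mu_0) = (0.1129, -0.1859),
  (x̄ - mu_0)^T · [...] = (1.2)·(0.1129) + (-2.6)·(-0.1859) = 0.6188.

Step 5 — scale by n: T² = 5 · 0.6188 = 3.0941.

T² ≈ 3.0941


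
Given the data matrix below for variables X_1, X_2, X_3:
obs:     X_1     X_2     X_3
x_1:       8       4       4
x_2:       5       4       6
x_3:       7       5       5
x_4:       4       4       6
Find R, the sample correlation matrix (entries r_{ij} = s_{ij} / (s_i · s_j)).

Step 1 — column means:
  mean(X_1) = (8 + 5 + 7 + 4) / 4 = 24/4 = 6
  mean(X_2) = (4 + 4 + 5 + 4) / 4 = 17/4 = 4.25
  mean(X_3) = (4 + 6 + 5 + 6) / 4 = 21/4 = 5.25

Step 2 — sample variances and covariances s[i,j] = (1/(n-1)) · Σ_k (x_{k,i} - mean_i) · (x_{k,j} - mean_j), with n-1 = 3:
  s[X_1,X_1] = ((2)·(2) + (-1)·(-1) + (1)·(1) + (-2)·(-2)) / 3 = 10/3 = 3.3333
  s[X_1,X_2] = ((2)·(-0.25) + (-1)·(-0.25) + (1)·(0.75) + (-2)·(-0.25)) / 3 = 1/3 = 0.3333
  s[X_1,X_3] = ((2)·(-1.25) + (-1)·(0.75) + (1)·(-0.25) + (-2)·(0.75)) / 3 = -5/3 = -1.6667
  s[X_2,X_2] = ((-0.25)·(-0.25) + (-0.25)·(-0.25) + (0.75)·(0.75) + (-0.25)·(-0.25)) / 3 = 0.75/3 = 0.25
  s[X_2,X_3] = ((-0.25)·(-1.25) + (-0.25)·(0.75) + (0.75)·(-0.25) + (-0.25)·(0.75)) / 3 = -0.25/3 = -0.0833
  s[X_3,X_3] = ((-1.25)·(-1.25) + (0.75)·(0.75) + (-0.25)·(-0.25) + (0.75)·(0.75)) / 3 = 2.75/3 = 0.9167
  Sample standard deviations s_i = √(s[i,i]):
  s(X_1) = √(3.3333) = 1.8257
  s(X_2) = √(0.25) = 0.5
  s(X_3) = √(0.9167) = 0.9574

Step 3 — r_{ij} = s_{ij} / (s_i · s_j):
  r[X_1,X_1] = 1 (diagonal).
  r[X_1,X_2] = 0.3333 / (1.8257 · 0.5) = 0.3333 / 0.9129 = 0.3651
  r[X_1,X_3] = -1.6667 / (1.8257 · 0.9574) = -1.6667 / 1.748 = -0.9535
  r[X_2,X_2] = 1 (diagonal).
  r[X_2,X_3] = -0.0833 / (0.5 · 0.9574) = -0.0833 / 0.4787 = -0.1741
  r[X_3,X_3] = 1 (diagonal).

R is symmetric with unit diagonal. Assembling:

R = [[1, 0.3651, -0.9535],
 [0.3651, 1, -0.1741],
 [-0.9535, -0.1741, 1]]


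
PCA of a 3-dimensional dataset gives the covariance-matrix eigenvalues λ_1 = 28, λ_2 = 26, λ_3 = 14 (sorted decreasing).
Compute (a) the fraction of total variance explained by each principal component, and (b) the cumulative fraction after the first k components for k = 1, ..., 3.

Step 1 — total variance = trace(Sigma) = Σ λ_i = 28 + 26 + 14 = 68.

Step 2 — fraction explained by component i = λ_i / Σ λ:
  PC1: 28/68 = 0.4118
  PC2: 26/68 = 0.3824
  PC3: 14/68 = 0.2059

Step 3 — cumulative fraction after k components = (λ_1 + ... + λ_k) / Σ λ:
  k = 1: 28/68 = 0.4118
  k = 2: (28 + 26)/68 = 54/68 = 0.7941
  k = 3: (28 + 26 + 14)/68 = 68/68 = 1

Summary (fraction, with percent):

explained: PC1 0.4118 (41.18%), PC2 0.3824 (38.24%), PC3 0.2059 (20.59%);  cumulative: 0.4118, 0.7941, 1


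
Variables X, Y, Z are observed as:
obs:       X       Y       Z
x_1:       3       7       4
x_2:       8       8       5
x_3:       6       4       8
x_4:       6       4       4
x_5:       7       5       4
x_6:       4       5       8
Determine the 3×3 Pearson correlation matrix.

Step 1 — column means:
  mean(X) = (3 + 8 + 6 + 6 + 7 + 4) / 6 = 34/6 = 5.6667
  mean(Y) = (7 + 8 + 4 + 4 + 5 + 5) / 6 = 33/6 = 5.5
  mean(Z) = (4 + 5 + 8 + 4 + 4 + 8) / 6 = 33/6 = 5.5

Step 2 — sample variances and covariances s[i,j] = (1/(n-1)) · Σ_k (x_{k,i} - mean_i) · (x_{k,j} - mean_j), with n-1 = 5:
  s[X,X] = ((-2.6667)·(-2.6667) + (2.3333)·(2.3333) + (0.3333)·(0.3333) + (0.3333)·(0.3333) + (1.3333)·(1.3333) + (-1.6667)·(-1.6667)) / 5 = 17.3333/5 = 3.4667
  s[X,Y] = ((-2.6667)·(1.5) + (2.3333)·(2.5) + (0.3333)·(-1.5) + (0.3333)·(-1.5) + (1.3333)·(-0.5) + (-1.6667)·(-0.5)) / 5 = 1/5 = 0.2
  s[X,Z] = ((-2.6667)·(-1.5) + (2.3333)·(-0.5) + (0.3333)·(2.5) + (0.3333)·(-1.5) + (1.3333)·(-1.5) + (-1.6667)·(2.5)) / 5 = -3/5 = -0.6
  s[Y,Y] = ((1.5)·(1.5) + (2.5)·(2.5) + (-1.5)·(-1.5) + (-1.5)·(-1.5) + (-0.5)·(-0.5) + (-0.5)·(-0.5)) / 5 = 13.5/5 = 2.7
  s[Y,Z] = ((1.5)·(-1.5) + (2.5)·(-0.5) + (-1.5)·(2.5) + (-1.5)·(-1.5) + (-0.5)·(-1.5) + (-0.5)·(2.5)) / 5 = -5.5/5 = -1.1
  s[Z,Z] = ((-1.5)·(-1.5) + (-0.5)·(-0.5) + (2.5)·(2.5) + (-1.5)·(-1.5) + (-1.5)·(-1.5) + (2.5)·(2.5)) / 5 = 19.5/5 = 3.9
  Sample standard deviations s_i = √(s[i,i]):
  s(X) = √(3.4667) = 1.8619
  s(Y) = √(2.7) = 1.6432
  s(Z) = √(3.9) = 1.9748

Step 3 — r_{ij} = s_{ij} / (s_i · s_j):
  r[X,X] = 1 (diagonal).
  r[X,Y] = 0.2 / (1.8619 · 1.6432) = 0.2 / 3.0594 = 0.0654
  r[X,Z] = -0.6 / (1.8619 · 1.9748) = -0.6 / 3.677 = -0.1632
  r[Y,Y] = 1 (diagonal).
  r[Y,Z] = -1.1 / (1.6432 · 1.9748) = -1.1 / 3.245 = -0.339
  r[Z,Z] = 1 (diagonal).

R is symmetric with unit diagonal. Assembling:

R = [[1, 0.0654, -0.1632],
 [0.0654, 1, -0.339],
 [-0.1632, -0.339, 1]]


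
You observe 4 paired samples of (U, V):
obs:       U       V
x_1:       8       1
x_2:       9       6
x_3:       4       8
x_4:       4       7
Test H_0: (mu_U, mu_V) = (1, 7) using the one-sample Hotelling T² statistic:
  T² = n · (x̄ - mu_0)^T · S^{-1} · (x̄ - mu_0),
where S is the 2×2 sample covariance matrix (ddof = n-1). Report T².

Step 1 — sample mean vector:
  mean(U) = (8 + 9 + 4 + 4) / 4 = 25/4 = 6.25
  mean(V) = (1 + 6 + 8 + 7) / 4 = 22/4 = 5.5
  x̄ = (6.25, 5.5),  deviation x̄ - mu_0 = (6.25, 5.5) - (1, 7) = (5.25, -1.5).

Step 2 — sample covariance matrix, S[i,j] = (1/(n-1)) · Σ_k (x_{k,i} - mean_i) · (x_{k,j} - mean_j), divisor n-1 = 3:
  S[U,U] = ((1.75)·(1.75) + (2.75)·(2.75) + (-2.25)·(-2.25) + (-2.25)·(-2.25)) / 3 = 20.75/3 = 6.9167
  S[U,V] = ((1.75)·(-4.5) + (2.75)·(0.5) + (-2.25)·(2.5) + (-2.25)·(1.5)) / 3 = -15.5/3 = -5.1667
  S[V,V] = ((-4.5)·(-4.5) + (0.5)·(0.5) + (2.5)·(2.5) + (1.5)·(1.5)) / 3 = 29/3 = 9.6667
  S = [[6.9167, -5.1667],
 [-5.1667, 9.6667]].

Step 3 — invert S. det(S) = 6.9167·9.6667 - (-5.1667)² = 40.1667.
  S^{-1} = (1/det) · [[d, -b], [-b, a]] = [[0.2407, 0.1286],
 [0.1286, 0.1722]].

Step 4 — quadratic form (x̄ - mu_0)^T · S^{-1} · (x̄ - mu_0):
  S^{-1} · (x̄ - mu_0) = (1.0705, 0.417),
  (x̄ - mu_0)^T · [...] = (5.25)·(1.0705) + (-1.5)·(0.417) = 4.9948.

Step 5 — scale by n: T² = 4 · 4.9948 = 19.9793.

T² ≈ 19.9793


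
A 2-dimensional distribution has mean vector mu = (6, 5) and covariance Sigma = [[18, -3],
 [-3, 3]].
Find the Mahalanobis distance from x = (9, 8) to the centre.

Step 1 — centre the observation: (x - mu) = (3, 3).

Step 2 — invert Sigma. det(Sigma) = 18·3 - (-3)² = 45.
  Sigma^{-1} = (1/det) · [[d, -b], [-b, a]] = [[0.0667, 0.0667],
 [0.0667, 0.4]].

Step 3 — form the quadratic (x - mu)^T · Sigma^{-1} · (x - mu):
  Sigma^{-1} · (x - mu) = (0.4, 1.4).
  (x - mu)^T · [Sigma^{-1} · (x - mu)] = (3)·(0.4) + (3)·(1.4) = 5.4.

Step 4 — take square root: d = √(5.4) ≈ 2.3238.

d(x, mu) = √(5.4) ≈ 2.3238


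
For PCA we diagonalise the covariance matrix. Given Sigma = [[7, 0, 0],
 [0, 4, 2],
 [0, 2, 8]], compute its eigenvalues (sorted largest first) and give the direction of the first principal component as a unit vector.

Step 1 — characteristic polynomial p(λ) = det(λI - Sigma) = λ³ - tr·λ² + c_1·λ - det, where tr = trace, c_1 = sum of the principal 2×2 minors, det = det(Sigma):
  tr = 7 + 4 + 8 = 19,
  c_1 = (7·4 - (0)²) + (7·8 - (0)²) + (4·8 - (2)²) = 28 + 56 + 28 = 112,
  det = 7·(4·8 - (2)²) - (0)·((0)·8 - (2)·(0)) + (0)·((0)·(2) - 4·(0)) = 7·(28) - (0)·(0) + (0)·(0) = 196.
  So p(λ) = λ³ - 19λ² + 112λ - 196.
Step 2 — look for an integer root (rational root theorem: any rational root is an integer divisor of 196). Testing λ = 7:
  p(7) = 343 - 931 + 784 - 196 = 0  ✓
  Dividing out (λ - 7): p(λ) = (λ - 7)(λ² - 12λ + 28).
Step 3 — remaining eigenvalues from the quadratic λ² - 12λ + 28 = 0:
  Δ = 12² - 4·28 = 144 - 112 = 32,  λ = (12 ± √32)/2 = (12 ± 5.6569)/2 ≈ 8.8284 or 3.1716.
  Sorted: λ_1 = 8.8284,  λ_2 = 7,  λ_3 = 3.1716  (check: sum = 19 = tr ✓).

Step 4 — unit eigenvector for λ_1 ≈ 8.8284: v spans the null space of (Sigma - λ_1 I), whose rows are
  r_1 = (-1.8284, 0, 0),  r_2 = (0, -4.8284, 2),  r_3 = (0, 2, -0.8284).
  v is orthogonal to every row, so take v ∝ r_1 × r_2 = ((0)·(2) - (0)·(-4.8284), (0)·(0) - (-1.8284)·(2), (-1.8284)·(-4.8284) - (0)·(0)) ≈ (0, 3.6569, 8.8284).
  Let u = (0, 3.6569, 8.8284).
  ||u|| = √((0)² + (3.6569)² + (8.8284)²) = √(91.3137) ≈ 9.5558,  v_1 = u/||u|| ≈ (0, 0.3827, 0.9239) (||v_1|| = 1).

λ_1 = 8.8284,  λ_2 = 7,  λ_3 = 3.1716;  v_1 ≈ (0, 0.3827, 0.9239)


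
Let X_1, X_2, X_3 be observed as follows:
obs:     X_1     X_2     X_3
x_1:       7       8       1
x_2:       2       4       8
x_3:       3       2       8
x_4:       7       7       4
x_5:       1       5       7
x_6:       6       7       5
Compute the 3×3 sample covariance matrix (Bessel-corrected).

Step 1 — column means:
  mean(X_1) = (7 + 2 + 3 + 7 + 1 + 6) / 6 = 26/6 = 4.3333
  mean(X_2) = (8 + 4 + 2 + 7 + 5 + 7) / 6 = 33/6 = 5.5
  mean(X_3) = (1 + 8 + 8 + 4 + 7 + 5) / 6 = 33/6 = 5.5

Step 2 — sample covariance S[i,j] = (1/(n-1)) · Σ_k (x_{k,i} - mean_i) · (x_{k,j} - mean_j), with n-1 = 5.
  S[X_1,X_1] = ((2.6667)·(2.6667) + (-2.3333)·(-2.3333) + (-1.3333)·(-1.3333) + (2.6667)·(2.6667) + (-3.3333)·(-3.3333) + (1.6667)·(1.6667)) / 5 = 35.3333/5 = 7.0667
  S[X_1,X_2] = ((2.6667)·(2.5) + (-2.3333)·(-1.5) + (-1.3333)·(-3.5) + (2.6667)·(1.5) + (-3.3333)·(-0.5) + (1.6667)·(1.5)) / 5 = 23/5 = 4.6
  S[X_1,X_3] = ((2.6667)·(-4.5) + (-2.3333)·(2.5) + (-1.3333)·(2.5) + (2.6667)·(-1.5) + (-3.3333)·(1.5) + (1.6667)·(-0.5)) / 5 = -31/5 = -6.2
  S[X_2,X_2] = ((2.5)·(2.5) + (-1.5)·(-1.5) + (-3.5)·(-3.5) + (1.5)·(1.5) + (-0.5)·(-0.5) + (1.5)·(1.5)) / 5 = 25.5/5 = 5.1
  S[X_2,X_3] = ((2.5)·(-4.5) + (-1.5)·(2.5) + (-3.5)·(2.5) + (1.5)·(-1.5) + (-0.5)·(1.5) + (1.5)·(-0.5)) / 5 = -27.5/5 = -5.5
  S[X_3,X_3] = ((-4.5)·(-4.5) + (2.5)·(2.5) + (2.5)·(2.5) + (-1.5)·(-1.5) + (1.5)·(1.5) + (-0.5)·(-0.5)) / 5 = 37.5/5 = 7.5

S is symmetric (S[j,i] = S[i,j]). Assembling:

S = [[7.0667, 4.6, -6.2],
 [4.6, 5.1, -5.5],
 [-6.2, -5.5, 7.5]]


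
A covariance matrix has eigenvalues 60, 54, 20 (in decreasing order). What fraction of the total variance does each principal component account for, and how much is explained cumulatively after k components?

Step 1 — total variance = trace(Sigma) = Σ λ_i = 60 + 54 + 20 = 134.

Step 2 — fraction explained by component i = λ_i / Σ λ:
  PC1: 60/134 = 0.4478
  PC2: 54/134 = 0.403
  PC3: 20/134 = 0.1493

Step 3 — cumulative fraction after k components = (λ_1 + ... + λ_k) / Σ λ:
  k = 1: 60/134 = 0.4478
  k = 2: (60 + 54)/134 = 114/134 = 0.8507
  k = 3: (60 + 54 + 20)/134 = 134/134 = 1

Summary (fraction, with percent):

explained: PC1 0.4478 (44.78%), PC2 0.403 (40.3%), PC3 0.1493 (14.93%);  cumulative: 0.4478, 0.8507, 1


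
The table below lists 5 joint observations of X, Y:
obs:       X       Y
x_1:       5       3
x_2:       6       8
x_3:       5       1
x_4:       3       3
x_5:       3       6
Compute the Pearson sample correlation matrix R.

Step 1 — column means:
  mean(X) = (5 + 6 + 5 + 3 + 3) / 5 = 22/5 = 4.4
  mean(Y) = (3 + 8 + 1 + 3 + 6) / 5 = 21/5 = 4.2

Step 2 — sample variances and covariances s[i,j] = (1/(n-1)) · Σ_k (x_{k,i} - mean_i) · (x_{k,j} - mean_j), with n-1 = 4:
  s[X,X] = ((0.6)·(0.6) + (1.6)·(1.6) + (0.6)·(0.6) + (-1.4)·(-1.4) + (-1.4)·(-1.4)) / 4 = 7.2/4 = 1.8
  s[X,Y] = ((0.6)·(-1.2) + (1.6)·(3.8) + (0.6)·(-3.2) + (-1.4)·(-1.2) + (-1.4)·(1.8)) / 4 = 2.6/4 = 0.65
  s[Y,Y] = ((-1.2)·(-1.2) + (3.8)·(3.8) + (-3.2)·(-3.2) + (-1.2)·(-1.2) + (1.8)·(1.8)) / 4 = 30.8/4 = 7.7
  Sample standard deviations s_i = √(s[i,i]):
  s(X) = √(1.8) = 1.3416
  s(Y) = √(7.7) = 2.7749

Step 3 — r_{ij} = s_{ij} / (s_i · s_j):
  r[X,X] = 1 (diagonal).
  r[X,Y] = 0.65 / (1.3416 · 2.7749) = 0.65 / 3.7229 = 0.1746
  r[Y,Y] = 1 (diagonal).

R is symmetric with unit diagonal. Assembling:

R = [[1, 0.1746],
 [0.1746, 1]]


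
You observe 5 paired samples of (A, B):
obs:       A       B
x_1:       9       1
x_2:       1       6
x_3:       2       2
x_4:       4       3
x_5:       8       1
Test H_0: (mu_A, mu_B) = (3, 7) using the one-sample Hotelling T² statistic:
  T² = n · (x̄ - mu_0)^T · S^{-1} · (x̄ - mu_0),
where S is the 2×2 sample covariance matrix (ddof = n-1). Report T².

Step 1 — sample mean vector:
  mean(A) = (9 + 1 + 2 + 4 + 8) / 5 = 24/5 = 4.8
  mean(B) = (1 + 6 + 2 + 3 + 1) / 5 = 13/5 = 2.6
  x̄ = (4.8, 2.6),  deviation x̄ - mu_0 = (4.8, 2.6) - (3, 7) = (1.8, -4.4).

Step 2 — sample covariance matrix, S[i,j] = (1/(n-1)) · Σ_k (x_{k,i} - mean_i) · (x_{k,j} - mean_j), divisor n-1 = 4:
  S[A,A] = ((4.2)·(4.2) + (-3.8)·(-3.8) + (-2.8)·(-2.8) + (-0.8)·(-0.8) + (3.2)·(3.2)) / 4 = 50.8/4 = 12.7
  S[A,B] = ((4.2)·(-1.6) + (-3.8)·(3.4) + (-2.8)·(-0.6) + (-0.8)·(0.4) + (3.2)·(-1.6)) / 4 = -23.4/4 = -5.85
  S[B,B] = ((-1.6)·(-1.6) + (3.4)·(3.4) + (-0.6)·(-0.6) + (0.4)·(0.4) + (-1.6)·(-1.6)) / 4 = 17.2/4 = 4.3
  S = [[12.7, -5.85],
 [-5.85, 4.3]].

Step 3 — invert S. det(S) = 12.7·4.3 - (-5.85)² = 20.3875.
  S^{-1} = (1/det) · [[d, -b], [-b, a]] = [[0.2109, 0.2869],
 [0.2869, 0.6229]].

Step 4 — quadratic form (x̄ - mu_0)^T · S^{-1} · (x̄ - mu_0):
  S^{-1} · (x̄ - mu_0) = (-0.8829, -2.2244),
  (x̄ - mu_0)^T · [...] = (1.8)·(-0.8829) + (-4.4)·(-2.2244) = 8.1982.

Step 5 — scale by n: T² = 5 · 8.1982 = 40.9908.

T² ≈ 40.9908


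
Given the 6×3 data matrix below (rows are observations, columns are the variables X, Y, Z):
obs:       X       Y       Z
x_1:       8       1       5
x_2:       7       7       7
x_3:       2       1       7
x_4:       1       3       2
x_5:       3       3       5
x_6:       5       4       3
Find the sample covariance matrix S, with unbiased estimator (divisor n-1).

Step 1 — column means:
  mean(X) = (8 + 7 + 2 + 1 + 3 + 5) / 6 = 26/6 = 4.3333
  mean(Y) = (1 + 7 + 1 + 3 + 3 + 4) / 6 = 19/6 = 3.1667
  mean(Z) = (5 + 7 + 7 + 2 + 5 + 3) / 6 = 29/6 = 4.8333

Step 2 — sample covariance S[i,j] = (1/(n-1)) · Σ_k (x_{k,i} - mean_i) · (x_{k,j} - mean_j), with n-1 = 5.
  S[X,X] = ((3.6667)·(3.6667) + (2.6667)·(2.6667) + (-2.3333)·(-2.3333) + (-3.3333)·(-3.3333) + (-1.3333)·(-1.3333) + (0.6667)·(0.6667)) / 5 = 39.3333/5 = 7.8667
  S[X,Y] = ((3.6667)·(-2.1667) + (2.6667)·(3.8333) + (-2.3333)·(-2.1667) + (-3.3333)·(-0.1667) + (-1.3333)·(-0.1667) + (0.6667)·(0.8333)) / 5 = 8.6667/5 = 1.7333
  S[X,Z] = ((3.6667)·(0.1667) + (2.6667)·(2.1667) + (-2.3333)·(2.1667) + (-3.3333)·(-2.8333) + (-1.3333)·(0.1667) + (0.6667)·(-1.8333)) / 5 = 9.3333/5 = 1.8667
  S[Y,Y] = ((-2.1667)·(-2.1667) + (3.8333)·(3.8333) + (-2.1667)·(-2.1667) + (-0.1667)·(-0.1667) + (-0.1667)·(-0.1667) + (0.8333)·(0.8333)) / 5 = 24.8333/5 = 4.9667
  S[Y,Z] = ((-2.1667)·(0.1667) + (3.8333)·(2.1667) + (-2.1667)·(2.1667) + (-0.1667)·(-2.8333) + (-0.1667)·(0.1667) + (0.8333)·(-1.8333)) / 5 = 2.1667/5 = 0.4333
  S[Z,Z] = ((0.1667)·(0.1667) + (2.1667)·(2.1667) + (2.1667)·(2.1667) + (-2.8333)·(-2.8333) + (0.1667)·(0.1667) + (-1.8333)·(-1.8333)) / 5 = 20.8333/5 = 4.1667

S is symmetric (S[j,i] = S[i,j]). Assembling:

S = [[7.8667, 1.7333, 1.8667],
 [1.7333, 4.9667, 0.4333],
 [1.8667, 0.4333, 4.1667]]


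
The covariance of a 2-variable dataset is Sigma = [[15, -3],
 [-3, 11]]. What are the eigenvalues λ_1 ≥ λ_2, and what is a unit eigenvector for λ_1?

Step 1 — characteristic polynomial of 2×2 Sigma:
  det(Sigma - λI) = λ² - trace · λ + det = 0.
  trace = 15 + 11 = 26, det = 15·11 - (-3)² = 156.
Step 2 — discriminant:
  Δ = trace² - 4·det = 676 - 624 = 52.
Step 3 — eigenvalues:
  λ = (trace ± √Δ)/2 = (26 ± 7.2111)/2,
  λ_1 = 16.6056,  λ_2 = 9.3944.

Step 4 — unit eigenvector for λ_1: solve (Sigma - λ_1 I)v = 0. First row:
  (15 - 16.6056)·v_x + (-3)·v_y = 0, i.e. (-1.6056)·v_x + (-3)·v_y = 0,
  so v ∝ (b, λ_1 - a) = (-3, 1.6056); multiply by -1 so the first entry is positive: u = (3, -1.6056).
  ||u|| = √((3)² + (-1.6056)²) = √(11.5778) ≈ 3.4026,
  v_1 = u/||u|| ≈ (0.8817, -0.4719) (||v_1|| = 1).

λ_1 = 16.6056,  λ_2 = 9.3944;  v_1 ≈ (0.8817, -0.4719)


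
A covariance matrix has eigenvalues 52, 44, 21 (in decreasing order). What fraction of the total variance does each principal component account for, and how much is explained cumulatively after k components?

Step 1 — total variance = trace(Sigma) = Σ λ_i = 52 + 44 + 21 = 117.

Step 2 — fraction explained by component i = λ_i / Σ λ:
  PC1: 52/117 = 0.4444
  PC2: 44/117 = 0.3761
  PC3: 21/117 = 0.1795

Step 3 — cumulative fraction after k components = (λ_1 + ... + λ_k) / Σ λ:
  k = 1: 52/117 = 0.4444
  k = 2: (52 + 44)/117 = 96/117 = 0.8205
  k = 3: (52 + 44 + 21)/117 = 117/117 = 1

Summary (fraction, with percent):

explained: PC1 0.4444 (44.44%), PC2 0.3761 (37.61%), PC3 0.1795 (17.95%);  cumulative: 0.4444, 0.8205, 1


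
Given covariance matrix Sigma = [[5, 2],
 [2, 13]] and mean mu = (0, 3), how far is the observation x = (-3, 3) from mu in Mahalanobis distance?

Step 1 — centre the observation: (x - mu) = (-3, 0).

Step 2 — invert Sigma. det(Sigma) = 5·13 - (2)² = 61.
  Sigma^{-1} = (1/det) · [[d, -b], [-b, a]] = [[0.2131, -0.0328],
 [-0.0328, 0.082]].

Step 3 — form the quadratic (x - mu)^T · Sigma^{-1} · (x - mu):
  Sigma^{-1} · (x - mu) = (-0.6393, 0.0984).
  (x - mu)^T · [Sigma^{-1} · (x - mu)] = (-3)·(-0.6393) + (0)·(0.0984) = 1.918.

Step 4 — take square root: d = √(1.918) ≈ 1.3849.

d(x, mu) = √(1.918) ≈ 1.3849


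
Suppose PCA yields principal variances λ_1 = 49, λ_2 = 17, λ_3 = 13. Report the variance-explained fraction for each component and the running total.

Step 1 — total variance = trace(Sigma) = Σ λ_i = 49 + 17 + 13 = 79.

Step 2 — fraction explained by component i = λ_i / Σ λ:
  PC1: 49/79 = 0.6203
  PC2: 17/79 = 0.2152
  PC3: 13/79 = 0.1646

Step 3 — cumulative fraction after k components = (λ_1 + ... + λ_k) / Σ λ:
  k = 1: 49/79 = 0.6203
  k = 2: (49 + 17)/79 = 66/79 = 0.8354
  k = 3: (49 + 17 + 13)/79 = 79/79 = 1

Summary (fraction, with percent):

explained: PC1 0.6203 (62.03%), PC2 0.2152 (21.52%), PC3 0.1646 (16.46%);  cumulative: 0.6203, 0.8354, 1


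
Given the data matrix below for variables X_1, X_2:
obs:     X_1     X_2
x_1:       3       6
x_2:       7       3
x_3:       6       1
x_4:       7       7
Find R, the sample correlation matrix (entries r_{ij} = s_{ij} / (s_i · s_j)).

Step 1 — column means:
  mean(X_1) = (3 + 7 + 6 + 7) / 4 = 23/4 = 5.75
  mean(X_2) = (6 + 3 + 1 + 7) / 4 = 17/4 = 4.25

Step 2 — sample variances and covariances s[i,j] = (1/(n-1)) · Σ_k (x_{k,i} - mean_i) · (x_{k,j} - mean_j), with n-1 = 3:
  s[X_1,X_1] = ((-2.75)·(-2.75) + (1.25)·(1.25) + (0.25)·(0.25) + (1.25)·(1.25)) / 3 = 10.75/3 = 3.5833
  s[X_1,X_2] = ((-2.75)·(1.75) + (1.25)·(-1.25) + (0.25)·(-3.25) + (1.25)·(2.75)) / 3 = -3.75/3 = -1.25
  s[X_2,X_2] = ((1.75)·(1.75) + (-1.25)·(-1.25) + (-3.25)·(-3.25) + (2.75)·(2.75)) / 3 = 22.75/3 = 7.5833
  Sample standard deviations s_i = √(s[i,i]):
  s(X_1) = √(3.5833) = 1.893
  s(X_2) = √(7.5833) = 2.7538

Step 3 — r_{ij} = s_{ij} / (s_i · s_j):
  r[X_1,X_1] = 1 (diagonal).
  r[X_1,X_2] = -1.25 / (1.893 · 2.7538) = -1.25 / 5.2128 = -0.2398
  r[X_2,X_2] = 1 (diagonal).

R is symmetric with unit diagonal. Assembling:

R = [[1, -0.2398],
 [-0.2398, 1]]


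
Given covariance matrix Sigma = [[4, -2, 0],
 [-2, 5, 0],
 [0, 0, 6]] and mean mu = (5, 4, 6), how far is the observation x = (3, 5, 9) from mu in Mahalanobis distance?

Step 1 — centre the observation: (x - mu) = (-2, 1, 3).

Step 2 — invert Sigma (cofactor / det for 3×3, or solve directly):
  Sigma^{-1} = [[0.3125, 0.125, 0],
 [0.125, 0.25, 0],
 [0, 0, 0.1667]].

Step 3 — form the quadratic (x - mu)^T · Sigma^{-1} · (x - mu):
  Sigma^{-1} · (x - mu) = (-0.5, 0, 0.5).
  (x - mu)^T · [Sigma^{-1} · (x - mu)] = (-2)·(-0.5) + (1)·(0) + (3)·(0.5) = 2.5.

Step 4 — take square root: d = √(2.5) ≈ 1.5811.

d(x, mu) = √(2.5) ≈ 1.5811


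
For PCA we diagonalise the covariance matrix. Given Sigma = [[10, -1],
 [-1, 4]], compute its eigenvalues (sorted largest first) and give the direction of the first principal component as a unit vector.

Step 1 — characteristic polynomial of 2×2 Sigma:
  det(Sigma - λI) = λ² - trace · λ + det = 0.
  trace = 10 + 4 = 14, det = 10·4 - (-1)² = 39.
Step 2 — discriminant:
  Δ = trace² - 4·det = 196 - 156 = 40.
Step 3 — eigenvalues:
  λ = (trace ± √Δ)/2 = (14 ± 6.3246)/2,
  λ_1 = 10.1623,  λ_2 = 3.8377.

Step 4 — unit eigenvector for λ_1: solve (Sigma - λ_1 I)v = 0. First row:
  (10 - 10.1623)·v_x + (-1)·v_y = 0, i.e. (-0.1623)·v_x + (-1)·v_y = 0,
  so v ∝ (b, λ_1 - a) = (-1, 0.1623); multiply by -1 so the first entry is positive: u = (1, -0.1623).
  ||u|| = √((1)² + (-0.1623)²) = √(1.0263) ≈ 1.0131,
  v_1 = u/||u|| ≈ (0.9871, -0.1602) (||v_1|| = 1).

λ_1 = 10.1623,  λ_2 = 3.8377;  v_1 ≈ (0.9871, -0.1602)


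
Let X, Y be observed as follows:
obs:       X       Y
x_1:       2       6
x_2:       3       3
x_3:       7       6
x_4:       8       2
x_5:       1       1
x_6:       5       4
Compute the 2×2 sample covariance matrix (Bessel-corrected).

Step 1 — column means:
  mean(X) = (2 + 3 + 7 + 8 + 1 + 5) / 6 = 26/6 = 4.3333
  mean(Y) = (6 + 3 + 6 + 2 + 1 + 4) / 6 = 22/6 = 3.6667

Step 2 — sample covariance S[i,j] = (1/(n-1)) · Σ_k (x_{k,i} - mean_i) · (x_{k,j} - mean_j), with n-1 = 5.
  S[X,X] = ((-2.3333)·(-2.3333) + (-1.3333)·(-1.3333) + (2.6667)·(2.6667) + (3.6667)·(3.6667) + (-3.3333)·(-3.3333) + (0.6667)·(0.6667)) / 5 = 39.3333/5 = 7.8667
  S[X,Y] = ((-2.3333)·(2.3333) + (-1.3333)·(-0.6667) + (2.6667)·(2.3333) + (3.6667)·(-1.6667) + (-3.3333)·(-2.6667) + (0.6667)·(0.3333)) / 5 = 4.6667/5 = 0.9333
  S[Y,Y] = ((2.3333)·(2.3333) + (-0.6667)·(-0.6667) + (2.3333)·(2.3333) + (-1.6667)·(-1.6667) + (-2.6667)·(-2.6667) + (0.3333)·(0.3333)) / 5 = 21.3333/5 = 4.2667

S is symmetric (S[j,i] = S[i,j]). Assembling:

S = [[7.8667, 0.9333],
 [0.9333, 4.2667]]


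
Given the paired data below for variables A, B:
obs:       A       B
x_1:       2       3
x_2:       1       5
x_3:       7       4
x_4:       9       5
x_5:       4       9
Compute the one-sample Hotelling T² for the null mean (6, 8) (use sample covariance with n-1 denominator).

Step 1 — sample mean vector:
  mean(A) = (2 + 1 + 7 + 9 + 4) / 5 = 23/5 = 4.6
  mean(B) = (3 + 5 + 4 + 5 + 9) / 5 = 26/5 = 5.2
  x̄ = (4.6, 5.2),  deviation x̄ - mu_0 = (4.6, 5.2) - (6, 8) = (-1.4, -2.8).

Step 2 — sample covariance matrix, S[i,j] = (1/(n-1)) · Σ_k (x_{k,i} - mean_i) · (x_{k,j} - mean_j), divisor n-1 = 4:
  S[A,A] = ((-2.6)·(-2.6) + (-3.6)·(-3.6) + (2.4)·(2.4) + (4.4)·(4.4) + (-0.6)·(-0.6)) / 4 = 45.2/4 = 11.3
  S[A,B] = ((-2.6)·(-2.2) + (-3.6)·(-0.2) + (2.4)·(-1.2) + (4.4)·(-0.2) + (-0.6)·(3.8)) / 4 = 0.4/4 = 0.1
  S[B,B] = ((-2.2)·(-2.2) + (-0.2)·(-0.2) + (-1.2)·(-1.2) + (-0.2)·(-0.2) + (3.8)·(3.8)) / 4 = 20.8/4 = 5.2
  S = [[11.3, 0.1],
 [0.1, 5.2]].

Step 3 — invert S. det(S) = 11.3·5.2 - (0.1)² = 58.75.
  S^{-1} = (1/det) · [[d, -b], [-b, a]] = [[0.0885, -0.0017],
 [-0.0017, 0.1923]].

Step 4 — quadratic form (x̄ - mu_0)^T · S^{-1} · (x̄ - mu_0):
  S^{-1} · (x̄ - mu_0) = (-0.1191, -0.5362),
  (x̄ - mu_0)^T · [...] = (-1.4)·(-0.1191) + (-2.8)·(-0.5362) = 1.6681.

Step 5 — scale by n: T² = 5 · 1.6681 = 8.3404.

T² ≈ 8.3404


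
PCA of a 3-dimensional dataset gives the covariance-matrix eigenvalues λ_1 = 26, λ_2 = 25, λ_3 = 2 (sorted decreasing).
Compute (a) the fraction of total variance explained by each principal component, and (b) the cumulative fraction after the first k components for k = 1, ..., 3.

Step 1 — total variance = trace(Sigma) = Σ λ_i = 26 + 25 + 2 = 53.

Step 2 — fraction explained by component i = λ_i / Σ λ:
  PC1: 26/53 = 0.4906
  PC2: 25/53 = 0.4717
  PC3: 2/53 = 0.0377

Step 3 — cumulative fraction after k components = (λ_1 + ... + λ_k) / Σ λ:
  k = 1: 26/53 = 0.4906
  k = 2: (26 + 25)/53 = 51/53 = 0.9623
  k = 3: (26 + 25 + 2)/53 = 53/53 = 1

Summary (fraction, with percent):

explained: PC1 0.4906 (49.06%), PC2 0.4717 (47.17%), PC3 0.0377 (3.77%);  cumulative: 0.4906, 0.9623, 1


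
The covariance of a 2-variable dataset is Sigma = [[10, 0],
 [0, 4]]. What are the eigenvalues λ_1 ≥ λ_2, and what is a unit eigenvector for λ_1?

Step 1 — characteristic polynomial of 2×2 Sigma:
  det(Sigma - λI) = λ² - trace · λ + det = 0.
  trace = 10 + 4 = 14, det = 10·4 - (0)² = 40.
Step 2 — discriminant:
  Δ = trace² - 4·det = 196 - 160 = 36.
Step 3 — eigenvalues:
  λ = (trace ± √Δ)/2 = (14 ± 6)/2,
  λ_1 = 10,  λ_2 = 4.

Step 4 — unit eigenvector for λ_1: Sigma is diagonal, so its eigenvectors are the coordinate axes. λ_1 = 10 is the diagonal entry on the first coordinate axis, hence
  v_1 = (1, 0) (||v_1|| = 1).

λ_1 = 10,  λ_2 = 4;  v_1 ≈ (1, 0)


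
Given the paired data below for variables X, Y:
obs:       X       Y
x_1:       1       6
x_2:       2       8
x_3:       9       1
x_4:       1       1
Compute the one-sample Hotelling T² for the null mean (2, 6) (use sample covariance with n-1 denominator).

Step 1 — sample mean vector:
  mean(X) = (1 + 2 + 9 + 1) / 4 = 13/4 = 3.25
  mean(Y) = (6 + 8 + 1 + 1) / 4 = 16/4 = 4
  x̄ = (3.25, 4),  deviation x̄ - mu_0 = (3.25, 4) - (2, 6) = (1.25, -2).

Step 2 — sample covariance matrix, S[i,j] = (1/(n-1)) · Σ_k (x_{k,i} - mean_i) · (x_{k,j} - mean_j), divisor n-1 = 3:
  S[X,X] = ((-2.25)·(-2.25) + (-1.25)·(-1.25) + (5.75)·(5.75) + (-2.25)·(-2.25)) / 3 = 44.75/3 = 14.9167
  S[X,Y] = ((-2.25)·(2) + (-1.25)·(4) + (5.75)·(-3) + (-2.25)·(-3)) / 3 = -20/3 = -6.6667
  S[Y,Y] = ((2)·(2) + (4)·(4) + (-3)·(-3) + (-3)·(-3)) / 3 = 38/3 = 12.6667
  S = [[14.9167, -6.6667],
 [-6.6667, 12.6667]].

Step 3 — invert S. det(S) = 14.9167·12.6667 - (-6.6667)² = 144.5.
  S^{-1} = (1/det) · [[d, -b], [-b, a]] = [[0.0877, 0.0461],
 [0.0461, 0.1032]].

Step 4 — quadratic form (x̄ - mu_0)^T · S^{-1} · (x̄ - mu_0):
  S^{-1} · (x̄ - mu_0) = (0.0173, -0.1488),
  (x̄ - mu_0)^T · [...] = (1.25)·(0.0173) + (-2)·(-0.1488) = 0.3192.

Step 5 — scale by n: T² = 4 · 0.3192 = 1.2768.

T² ≈ 1.2768


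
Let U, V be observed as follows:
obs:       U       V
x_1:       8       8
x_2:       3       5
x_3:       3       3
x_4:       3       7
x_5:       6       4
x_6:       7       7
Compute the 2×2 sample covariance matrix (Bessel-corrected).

Step 1 — column means:
  mean(U) = (8 + 3 + 3 + 3 + 6 + 7) / 6 = 30/6 = 5
  mean(V) = (8 + 5 + 3 + 7 + 4 + 7) / 6 = 34/6 = 5.6667

Step 2 — sample covariance S[i,j] = (1/(n-1)) · Σ_k (x_{k,i} - mean_i) · (x_{k,j} - mean_j), with n-1 = 5.
  S[U,U] = ((3)·(3) + (-2)·(-2) + (-2)·(-2) + (-2)·(-2) + (1)·(1) + (2)·(2)) / 5 = 26/5 = 5.2
  S[U,V] = ((3)·(2.3333) + (-2)·(-0.6667) + (-2)·(-2.6667) + (-2)·(1.3333) + (1)·(-1.6667) + (2)·(1.3333)) / 5 = 12/5 = 2.4
  S[V,V] = ((2.3333)·(2.3333) + (-0.6667)·(-0.6667) + (-2.6667)·(-2.6667) + (1.3333)·(1.3333) + (-1.6667)·(-1.6667) + (1.3333)·(1.3333)) / 5 = 19.3333/5 = 3.8667

S is symmetric (S[j,i] = S[i,j]). Assembling:

S = [[5.2, 2.4],
 [2.4, 3.8667]]


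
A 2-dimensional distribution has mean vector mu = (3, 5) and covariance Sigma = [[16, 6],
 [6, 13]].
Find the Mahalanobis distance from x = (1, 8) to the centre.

Step 1 — centre the observation: (x - mu) = (-2, 3).

Step 2 — invert Sigma. det(Sigma) = 16·13 - (6)² = 172.
  Sigma^{-1} = (1/det) · [[d, -b], [-b, a]] = [[0.0756, -0.0349],
 [-0.0349, 0.093]].

Step 3 — form the quadratic (x - mu)^T · Sigma^{-1} · (x - mu):
  Sigma^{-1} · (x - mu) = (-0.2558, 0.3488).
  (x - mu)^T · [Sigma^{-1} · (x - mu)] = (-2)·(-0.2558) + (3)·(0.3488) = 1.5581.

Step 4 — take square root: d = √(1.5581) ≈ 1.2483.

d(x, mu) = √(1.5581) ≈ 1.2483


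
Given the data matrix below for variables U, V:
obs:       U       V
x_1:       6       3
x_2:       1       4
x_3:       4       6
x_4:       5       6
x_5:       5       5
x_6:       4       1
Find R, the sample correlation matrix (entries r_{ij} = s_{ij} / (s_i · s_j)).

Step 1 — column means:
  mean(U) = (6 + 1 + 4 + 5 + 5 + 4) / 6 = 25/6 = 4.1667
  mean(V) = (3 + 4 + 6 + 6 + 5 + 1) / 6 = 25/6 = 4.1667

Step 2 — sample variances and covariances s[i,j] = (1/(n-1)) · Σ_k (x_{k,i} - mean_i) · (x_{k,j} - mean_j), with n-1 = 5:
  s[U,U] = ((1.8333)·(1.8333) + (-3.1667)·(-3.1667) + (-0.1667)·(-0.1667) + (0.8333)·(0.8333) + (0.8333)·(0.8333) + (-0.1667)·(-0.1667)) / 5 = 14.8333/5 = 2.9667
  s[U,V] = ((1.8333)·(-1.1667) + (-3.1667)·(-0.1667) + (-0.1667)·(1.8333) + (0.8333)·(1.8333) + (0.8333)·(0.8333) + (-0.1667)·(-3.1667)) / 5 = 0.8333/5 = 0.1667
  s[V,V] = ((-1.1667)·(-1.1667) + (-0.1667)·(-0.1667) + (1.8333)·(1.8333) + (1.8333)·(1.8333) + (0.8333)·(0.8333) + (-3.1667)·(-3.1667)) / 5 = 18.8333/5 = 3.7667
  Sample standard deviations s_i = √(s[i,i]):
  s(U) = √(2.9667) = 1.7224
  s(V) = √(3.7667) = 1.9408

Step 3 — r_{ij} = s_{ij} / (s_i · s_j):
  r[U,U] = 1 (diagonal).
  r[U,V] = 0.1667 / (1.7224 · 1.9408) = 0.1667 / 3.3428 = 0.0499
  r[V,V] = 1 (diagonal).

R is symmetric with unit diagonal. Assembling:

R = [[1, 0.0499],
 [0.0499, 1]]


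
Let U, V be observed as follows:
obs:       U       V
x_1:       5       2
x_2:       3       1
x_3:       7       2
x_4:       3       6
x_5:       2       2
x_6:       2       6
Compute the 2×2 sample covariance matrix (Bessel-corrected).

Step 1 — column means:
  mean(U) = (5 + 3 + 7 + 3 + 2 + 2) / 6 = 22/6 = 3.6667
  mean(V) = (2 + 1 + 2 + 6 + 2 + 6) / 6 = 19/6 = 3.1667

Step 2 — sample covariance S[i,j] = (1/(n-1)) · Σ_k (x_{k,i} - mean_i) · (x_{k,j} - mean_j), with n-1 = 5.
  S[U,U] = ((1.3333)·(1.3333) + (-0.6667)·(-0.6667) + (3.3333)·(3.3333) + (-0.6667)·(-0.6667) + (-1.6667)·(-1.6667) + (-1.6667)·(-1.6667)) / 5 = 19.3333/5 = 3.8667
  S[U,V] = ((1.3333)·(-1.1667) + (-0.6667)·(-2.1667) + (3.3333)·(-1.1667) + (-0.6667)·(2.8333) + (-1.6667)·(-1.1667) + (-1.6667)·(2.8333)) / 5 = -8.6667/5 = -1.7333
  S[V,V] = ((-1.1667)·(-1.1667) + (-2.1667)·(-2.1667) + (-1.1667)·(-1.1667) + (2.8333)·(2.8333) + (-1.1667)·(-1.1667) + (2.8333)·(2.8333)) / 5 = 24.8333/5 = 4.9667

S is symmetric (S[j,i] = S[i,j]). Assembling:

S = [[3.8667, -1.7333],
 [-1.7333, 4.9667]]


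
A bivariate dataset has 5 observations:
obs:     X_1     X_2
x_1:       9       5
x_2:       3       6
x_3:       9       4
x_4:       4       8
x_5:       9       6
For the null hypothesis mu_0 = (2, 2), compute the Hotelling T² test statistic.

Step 1 — sample mean vector:
  mean(X_1) = (9 + 3 + 9 + 4 + 9) / 5 = 34/5 = 6.8
  mean(X_2) = (5 + 6 + 4 + 8 + 6) / 5 = 29/5 = 5.8
  x̄ = (6.8, 5.8),  deviation x̄ - mu_0 = (6.8, 5.8) - (2, 2) = (4.8, 3.8).

Step 2 — sample covariance matrix, S[i,j] = (1/(n-1)) · Σ_k (x_{k,i} - mean_i) · (x_{k,j} - mean_j), divisor n-1 = 4:
  S[X_1,X_1] = ((2.2)·(2.2) + (-3.8)·(-3.8) + (2.2)·(2.2) + (-2.8)·(-2.8) + (2.2)·(2.2)) / 4 = 36.8/4 = 9.2
  S[X_1,X_2] = ((2.2)·(-0.8) + (-3.8)·(0.2) + (2.2)·(-1.8) + (-2.8)·(2.2) + (2.2)·(0.2)) / 4 = -12.2/4 = -3.05
  S[X_2,X_2] = ((-0.8)·(-0.8) + (0.2)·(0.2) + (-1.8)·(-1.8) + (2.2)·(2.2) + (0.2)·(0.2)) / 4 = 8.8/4 = 2.2
  S = [[9.2, -3.05],
 [-3.05, 2.2]].

Step 3 — invert S. det(S) = 9.2·2.2 - (-3.05)² = 10.9375.
  S^{-1} = (1/det) · [[d, -b], [-b, a]] = [[0.2011, 0.2789],
 [0.2789, 0.8411]].

Step 4 — quadratic form (x̄ - mu_0)^T · S^{-1} · (x̄ - mu_0):
  S^{-1} · (x̄ - mu_0) = (2.0251, 4.5349),
  (x̄ - mu_0)^T · [...] = (4.8)·(2.0251) + (3.8)·(4.5349) = 26.9531.

Step 5 — scale by n: T² = 5 · 26.9531 = 134.7657.

T² ≈ 134.7657


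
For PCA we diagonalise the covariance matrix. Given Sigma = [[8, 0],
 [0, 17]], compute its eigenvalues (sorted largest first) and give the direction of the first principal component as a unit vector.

Step 1 — characteristic polynomial of 2×2 Sigma:
  det(Sigma - λI) = λ² - trace · λ + det = 0.
  trace = 8 + 17 = 25, det = 8·17 - (0)² = 136.
Step 2 — discriminant:
  Δ = trace² - 4·det = 625 - 544 = 81.
Step 3 — eigenvalues:
  λ = (trace ± √Δ)/2 = (25 ± 9)/2,
  λ_1 = 17,  λ_2 = 8.

Step 4 — unit eigenvector for λ_1: Sigma is diagonal, so its eigenvectors are the coordinate axes. λ_1 = 17 is the diagonal entry on the second coordinate axis, hence
  v_1 = (0, 1) (||v_1|| = 1).

λ_1 = 17,  λ_2 = 8;  v_1 ≈ (0, 1)


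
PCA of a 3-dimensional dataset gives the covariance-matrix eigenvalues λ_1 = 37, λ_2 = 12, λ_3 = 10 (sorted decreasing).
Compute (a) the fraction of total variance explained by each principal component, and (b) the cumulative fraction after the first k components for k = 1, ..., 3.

Step 1 — total variance = trace(Sigma) = Σ λ_i = 37 + 12 + 10 = 59.

Step 2 — fraction explained by component i = λ_i / Σ λ:
  PC1: 37/59 = 0.6271
  PC2: 12/59 = 0.2034
  PC3: 10/59 = 0.1695

Step 3 — cumulative fraction after k components = (λ_1 + ... + λ_k) / Σ λ:
  k = 1: 37/59 = 0.6271
  k = 2: (37 + 12)/59 = 49/59 = 0.8305
  k = 3: (37 + 12 + 10)/59 = 59/59 = 1

Summary (fraction, with percent):

explained: PC1 0.6271 (62.71%), PC2 0.2034 (20.34%), PC3 0.1695 (16.95%);  cumulative: 0.6271, 0.8305, 1


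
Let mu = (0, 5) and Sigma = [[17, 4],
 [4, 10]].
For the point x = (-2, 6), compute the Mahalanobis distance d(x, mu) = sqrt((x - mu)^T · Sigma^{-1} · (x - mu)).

Step 1 — centre the observation: (x - mu) = (-2, 1).

Step 2 — invert Sigma. det(Sigma) = 17·10 - (4)² = 154.
  Sigma^{-1} = (1/det) · [[d, -b], [-b, a]] = [[0.0649, -0.026],
 [-0.026, 0.1104]].

Step 3 — form the quadratic (x - mu)^T · Sigma^{-1} · (x - mu):
  Sigma^{-1} · (x - mu) = (-0.1558, 0.1623).
  (x - mu)^T · [Sigma^{-1} · (x - mu)] = (-2)·(-0.1558) + (1)·(0.1623) = 0.474.

Step 4 — take square root: d = √(0.474) ≈ 0.6885.

d(x, mu) = √(0.474) ≈ 0.6885


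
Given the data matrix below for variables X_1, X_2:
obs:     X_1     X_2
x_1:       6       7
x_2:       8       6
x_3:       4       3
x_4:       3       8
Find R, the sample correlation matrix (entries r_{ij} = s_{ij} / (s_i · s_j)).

Step 1 — column means:
  mean(X_1) = (6 + 8 + 4 + 3) / 4 = 21/4 = 5.25
  mean(X_2) = (7 + 6 + 3 + 8) / 4 = 24/4 = 6

Step 2 — sample variances and covariances s[i,j] = (1/(n-1)) · Σ_k (x_{k,i} - mean_i) · (x_{k,j} - mean_j), with n-1 = 3:
  s[X_1,X_1] = ((0.75)·(0.75) + (2.75)·(2.75) + (-1.25)·(-1.25) + (-2.25)·(-2.25)) / 3 = 14.75/3 = 4.9167
  s[X_1,X_2] = ((0.75)·(1) + (2.75)·(0) + (-1.25)·(-3) + (-2.25)·(2)) / 3 = 0/3 = 0
  s[X_2,X_2] = ((1)·(1) + (0)·(0) + (-3)·(-3) + (2)·(2)) / 3 = 14/3 = 4.6667
  Sample standard deviations s_i = √(s[i,i]):
  s(X_1) = √(4.9167) = 2.2174
  s(X_2) = √(4.6667) = 2.1602

Step 3 — r_{ij} = s_{ij} / (s_i · s_j):
  r[X_1,X_1] = 1 (diagonal).
  r[X_1,X_2] = 0 / (2.2174 · 2.1602) = 0 / 4.79 = 0
  r[X_2,X_2] = 1 (diagonal).

R is symmetric with unit diagonal. Assembling:

R = [[1, 0],
 [0, 1]]


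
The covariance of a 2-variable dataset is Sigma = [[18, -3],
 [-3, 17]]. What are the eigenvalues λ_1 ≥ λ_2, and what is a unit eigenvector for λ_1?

Step 1 — characteristic polynomial of 2×2 Sigma:
  det(Sigma - λI) = λ² - trace · λ + det = 0.
  trace = 18 + 17 = 35, det = 18·17 - (-3)² = 297.
Step 2 — discriminant:
  Δ = trace² - 4·det = 1225 - 1188 = 37.
Step 3 — eigenvalues:
  λ = (trace ± √Δ)/2 = (35 ± 6.0828)/2,
  λ_1 = 20.5414,  λ_2 = 14.4586.

Step 4 — unit eigenvector for λ_1: solve (Sigma - λ_1 I)v = 0. First row:
  (18 - 20.5414)·v_x + (-3)·v_y = 0, i.e. (-2.5414)·v_x + (-3)·v_y = 0,
  so v ∝ (b, λ_1 - a) = (-3, 2.5414); multiply by -1 so the first entry is positive: u = (3, -2.5414).
  ||u|| = √((3)² + (-2.5414)²) = √(15.4586) ≈ 3.9317,
  v_1 = u/||u|| ≈ (0.763, -0.6464) (||v_1|| = 1).

λ_1 = 20.5414,  λ_2 = 14.4586;  v_1 ≈ (0.763, -0.6464)


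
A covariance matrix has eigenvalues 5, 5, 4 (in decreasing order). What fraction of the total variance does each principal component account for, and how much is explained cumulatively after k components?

Step 1 — total variance = trace(Sigma) = Σ λ_i = 5 + 5 + 4 = 14.

Step 2 — fraction explained by component i = λ_i / Σ λ:
  PC1: 5/14 = 0.3571
  PC2: 5/14 = 0.3571
  PC3: 4/14 = 0.2857

Step 3 — cumulative fraction after k components = (λ_1 + ... + λ_k) / Σ λ:
  k = 1: 5/14 = 0.3571
  k = 2: (5 + 5)/14 = 10/14 = 0.7143
  k = 3: (5 + 5 + 4)/14 = 14/14 = 1

Summary (fraction, with percent):

explained: PC1 0.3571 (35.71%), PC2 0.3571 (35.71%), PC3 0.2857 (28.57%);  cumulative: 0.3571, 0.7143, 1


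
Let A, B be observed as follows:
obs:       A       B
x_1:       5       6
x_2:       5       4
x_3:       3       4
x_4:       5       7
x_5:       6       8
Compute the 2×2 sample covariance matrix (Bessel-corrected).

Step 1 — column means:
  mean(A) = (5 + 5 + 3 + 5 + 6) / 5 = 24/5 = 4.8
  mean(B) = (6 + 4 + 4 + 7 + 8) / 5 = 29/5 = 5.8

Step 2 — sample covariance S[i,j] = (1/(n-1)) · Σ_k (x_{k,i} - mean_i) · (x_{k,j} - mean_j), with n-1 = 4.
  S[A,A] = ((0.2)·(0.2) + (0.2)·(0.2) + (-1.8)·(-1.8) + (0.2)·(0.2) + (1.2)·(1.2)) / 4 = 4.8/4 = 1.2
  S[A,B] = ((0.2)·(0.2) + (0.2)·(-1.8) + (-1.8)·(-1.8) + (0.2)·(1.2) + (1.2)·(2.2)) / 4 = 5.8/4 = 1.45
  S[B,B] = ((0.2)·(0.2) + (-1.8)·(-1.8) + (-1.8)·(-1.8) + (1.2)·(1.2) + (2.2)·(2.2)) / 4 = 12.8/4 = 3.2

S is symmetric (S[j,i] = S[i,j]). Assembling:

S = [[1.2, 1.45],
 [1.45, 3.2]]
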